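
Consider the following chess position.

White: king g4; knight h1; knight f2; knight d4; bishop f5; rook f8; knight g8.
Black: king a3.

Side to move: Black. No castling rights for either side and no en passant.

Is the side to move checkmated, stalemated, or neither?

Black to move; black king on a3.
In check: no.
Legal moves for Black: Kb4, Ka4, Kb2, Ka2.
Black has 4 legal moves and is not in check → neither.

neither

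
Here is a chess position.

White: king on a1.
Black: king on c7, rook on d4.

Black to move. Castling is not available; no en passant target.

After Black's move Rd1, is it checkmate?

no

After Rd1: white king on a1; in check: yes, from the black rook on d1.
White has 2 legal replies: Kb2, Ka2.
In check but a legal move exists → not checkmate.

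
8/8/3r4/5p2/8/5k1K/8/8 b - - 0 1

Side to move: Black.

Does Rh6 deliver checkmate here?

yes

After Rh6: white king on h3; in check: yes, from the black rook on h6.
King squares — g2: attacked by Kf3; h2: attacked by Rh6; g3: attacked by Kf3; g4: attacked by Kf3; h4: attacked by Rh6.
White has no legal moves → checkmate.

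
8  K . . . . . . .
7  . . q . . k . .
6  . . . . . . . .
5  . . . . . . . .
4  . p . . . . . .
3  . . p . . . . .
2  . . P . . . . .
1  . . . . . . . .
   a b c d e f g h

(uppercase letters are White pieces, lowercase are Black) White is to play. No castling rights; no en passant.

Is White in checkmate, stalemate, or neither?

White to move; white king on a8.
In check: no.
King squares — a7: attacked by Qc7; b7: attacked by Qc7; b8: attacked by Qc7.
Legal moves for White: none.
Not in check and no legal moves → stalemate.

stalemate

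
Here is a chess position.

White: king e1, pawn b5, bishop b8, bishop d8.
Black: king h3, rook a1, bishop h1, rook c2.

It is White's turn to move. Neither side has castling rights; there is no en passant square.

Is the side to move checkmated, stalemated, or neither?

checkmate

White to move; white king on e1.
In check: yes, from the black rook on a1.
King squares — d1: attacked by Ra1; f1: attacked by Ra1; d2: attacked by Rc2; e2: attacked by Rc2; f2: attacked by Rc2.
Legal moves for White: none.
In check with no legal moves → checkmate.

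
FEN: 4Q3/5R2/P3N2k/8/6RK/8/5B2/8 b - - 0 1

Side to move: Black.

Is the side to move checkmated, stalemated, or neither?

stalemate

Black to move; black king on h6.
In check: no.
King squares — g5: attacked by Rg4; h5: attacked by Kh4; g6: attacked by Rg4; g7: attacked by Rg4; h7: attacked by Rf7.
Legal moves for Black: none.
Not in check and no legal moves → stalemate.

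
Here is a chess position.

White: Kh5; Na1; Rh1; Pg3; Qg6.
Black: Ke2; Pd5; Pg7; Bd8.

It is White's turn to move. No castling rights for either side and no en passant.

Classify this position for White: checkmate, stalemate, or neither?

neither

White to move; white king on h5.
In check: no.
Legal moves for White include: Qe8+, Qh7, Qxg7, Qf7, Qh6, Qf6, Qe6+, Qd6, Qc6, Qb6, Qa6+, Qg5, Qf5, Qg4+, Qe4+, Qd3+, Qc2+, Qb1, ... (list truncated; more exist).
White has legal moves and is not in check → neither.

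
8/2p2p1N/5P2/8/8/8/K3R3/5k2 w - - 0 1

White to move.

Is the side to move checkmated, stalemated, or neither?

neither

White to move; white king on a2.
In check: no.
Legal moves for White include: Nf8, Ng5, Re8, Re7, Re6, Re5, Re4, Re3, Rh2, Rg2, Rf2+, Rd2, Rc2, Rb2, Re1+, Kb3, Ka3, Kb2, ... (list truncated; more exist).
White has legal moves and is not in check → neither.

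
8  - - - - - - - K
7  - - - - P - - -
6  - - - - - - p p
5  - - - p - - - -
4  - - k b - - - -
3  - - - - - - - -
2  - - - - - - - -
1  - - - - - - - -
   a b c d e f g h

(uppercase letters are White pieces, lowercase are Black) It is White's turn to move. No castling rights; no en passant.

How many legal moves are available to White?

White to move; king on h8.
In check: yes, from the black bishop on d4.
Legal moves: Kg8, Kh7.
Count: 2.

2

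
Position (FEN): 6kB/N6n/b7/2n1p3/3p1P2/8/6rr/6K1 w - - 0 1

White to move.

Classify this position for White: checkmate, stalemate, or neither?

White to move; white king on g1.
In check: yes, from the black rook on g2.
King squares — f1: attacked by Ba6; h1: attacked by Rh2; f2: attacked by Rg2; g2: attacked by Rh2; h2: attacked by Rg2.
Legal moves for White: none.
In check with no legal moves → checkmate.

checkmate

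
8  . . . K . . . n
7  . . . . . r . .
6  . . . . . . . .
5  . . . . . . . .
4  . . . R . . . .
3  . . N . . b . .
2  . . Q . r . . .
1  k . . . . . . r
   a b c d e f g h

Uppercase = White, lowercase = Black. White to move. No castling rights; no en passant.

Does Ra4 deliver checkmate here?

After Ra4: black king on a1; in check: yes, from the white rook on a4.
King squares — b1: attacked by Qc2; a2: attacked by Qc2; b2: attacked by Qc2.
Black has no legal moves → checkmate.

yes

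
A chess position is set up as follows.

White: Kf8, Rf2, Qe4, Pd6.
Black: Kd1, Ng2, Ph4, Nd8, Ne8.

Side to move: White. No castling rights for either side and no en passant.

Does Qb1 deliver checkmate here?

After Qb1: black king on d1; in check: yes, from the white queen on b1.
King squares — c1: attacked by Qb1; e1: attacked by Qb1; c2: attacked by Qb1; d2: attacked by Rf2; e2: attacked by Rf2.
Black has no legal moves → checkmate.

yes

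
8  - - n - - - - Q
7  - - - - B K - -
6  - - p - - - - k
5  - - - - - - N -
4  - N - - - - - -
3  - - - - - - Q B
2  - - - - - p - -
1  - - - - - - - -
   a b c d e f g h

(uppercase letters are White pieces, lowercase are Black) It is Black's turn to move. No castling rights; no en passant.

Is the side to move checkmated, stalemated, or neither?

checkmate

Black to move; black king on h6.
In check: yes, from the white queen on h8.
King squares — g5: attacked by Qg3; h5: attacked by Qh8; g6: attacked by Kf7; g7: attacked by Kf7; h7: attacked by Ng5.
Legal moves for Black: none.
In check with no legal moves → checkmate.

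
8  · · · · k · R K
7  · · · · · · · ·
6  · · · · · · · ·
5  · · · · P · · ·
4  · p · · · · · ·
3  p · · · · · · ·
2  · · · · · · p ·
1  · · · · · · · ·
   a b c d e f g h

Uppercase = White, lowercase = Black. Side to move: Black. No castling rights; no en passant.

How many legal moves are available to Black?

3

Black to move; king on e8.
In check: yes, from the white rook on g8.
Legal moves: Kf7, Ke7, Kd7.
Count: 3.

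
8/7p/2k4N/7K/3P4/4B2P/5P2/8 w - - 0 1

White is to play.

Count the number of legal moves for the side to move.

15

White to move; king on h5.
In check: no.
Legal moves: Ng8, Nf7, Nf5, Ng4, Kg5, Kh4, Kg4, Bg5, Bf4, Bd2, Bc1, d5+, h4, f3, f4.
Count: 15.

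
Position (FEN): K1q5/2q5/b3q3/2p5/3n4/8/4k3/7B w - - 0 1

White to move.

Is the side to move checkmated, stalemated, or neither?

White to move; white king on a8.
In check: yes, from the black queen on c8.
King squares — a7: attacked by Qc7; b7: attacked by Ba6; b8: attacked by Qc7.
Legal moves for White: none.
In check with no legal moves → checkmate.

checkmate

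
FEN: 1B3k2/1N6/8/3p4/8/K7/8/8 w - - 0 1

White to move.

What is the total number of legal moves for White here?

16

White to move; king on a3.
In check: no.
Legal moves: Bc7, Ba7, Bd6+, Be5, Bf4, Bg3, Bh2, Nd8, Nd6, Nc5, Na5, Kb4, Ka4, Kb3, Kb2, Ka2.
Count: 16.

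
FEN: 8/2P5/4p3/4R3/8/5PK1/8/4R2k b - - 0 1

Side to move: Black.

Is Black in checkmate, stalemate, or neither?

checkmate

Black to move; black king on h1.
In check: yes, from the white rook on e1.
King squares — g1: attacked by Re1; g2: attacked by Kg3; h2: attacked by Kg3.
Legal moves for Black: none.
In check with no legal moves → checkmate.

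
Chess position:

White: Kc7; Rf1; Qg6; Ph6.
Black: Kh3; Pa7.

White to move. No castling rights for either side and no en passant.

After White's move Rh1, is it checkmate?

yes

After Rh1: black king on h3; in check: yes, from the white rook on h1.
King squares — g2: attacked by Qg6; h2: attacked by Rh1; g3: attacked by Qg6; g4: attacked by Qg6; h4: attacked by Rh1.
Black has no legal moves → checkmate.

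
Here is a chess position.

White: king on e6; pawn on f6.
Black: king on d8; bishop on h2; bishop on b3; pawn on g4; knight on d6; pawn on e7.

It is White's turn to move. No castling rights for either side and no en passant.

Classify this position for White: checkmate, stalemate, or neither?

White to move; white king on e6.
In check: yes, from the black bishop on b3.
King squares — d5: attacked by Bb3; e5: attacked by Bh2; f5: attacked by Nd6; d6: attacked by Bh2; f6: own pawn; d7: attacked by Kd8; e7: attacked by Kd8; f7: attacked by Bb3.
Legal moves for White: none.
In check with no legal moves → checkmate.

checkmate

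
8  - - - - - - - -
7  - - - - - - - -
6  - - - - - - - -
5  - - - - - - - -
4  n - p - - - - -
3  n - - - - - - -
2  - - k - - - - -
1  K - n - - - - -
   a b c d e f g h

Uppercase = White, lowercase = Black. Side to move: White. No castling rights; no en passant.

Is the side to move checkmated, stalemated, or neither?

White to move; white king on a1.
In check: no.
King squares — b1: attacked by Kc2; a2: attacked by Nc1; b2: attacked by Kc2.
Legal moves for White: none.
Not in check and no legal moves → stalemate.

stalemate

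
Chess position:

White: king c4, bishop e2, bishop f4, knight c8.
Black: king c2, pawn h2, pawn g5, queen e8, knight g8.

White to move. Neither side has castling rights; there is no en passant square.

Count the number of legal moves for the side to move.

24

White to move; king on c4.
In check: no.
Legal moves: Ne7, Na7, Nd6, Nb6, Bb8, Bc7, Bd6, Bxg5, Be5, Bg3, Be3, Bxh2, Bd2, Bc1, Kd5, Kc5, Kd4, Kb4, Bh5, Bg4, Bf3, Bd3+, Bf1, Bd1+.
Count: 24.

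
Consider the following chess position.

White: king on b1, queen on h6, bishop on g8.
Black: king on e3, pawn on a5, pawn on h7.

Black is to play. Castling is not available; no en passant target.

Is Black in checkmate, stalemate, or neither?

neither

Black to move; black king on e3.
In check: yes, from the white queen on h6.
King squares — d2: attacked by Qh6; e2: available; f2: available; d3: available; f3: available; d4: available; e4: available; f4: attacked by Qh6.
Legal moves for Black: Ke4, Kd4, Kf3, Kd3, Kf2, Ke2.
Black is in check but has 6 legal moves → neither.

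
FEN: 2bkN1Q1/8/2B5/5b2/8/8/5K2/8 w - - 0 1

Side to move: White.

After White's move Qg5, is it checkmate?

After Qg5: black king on d8; in check: yes, from the white queen on g5.
King squares — c7: attacked by Ne8; d7: attacked by Bc6; e7: attacked by Qg5; c8: own bishop; e8: attacked by Bc6.
Black has no legal moves → checkmate.

yes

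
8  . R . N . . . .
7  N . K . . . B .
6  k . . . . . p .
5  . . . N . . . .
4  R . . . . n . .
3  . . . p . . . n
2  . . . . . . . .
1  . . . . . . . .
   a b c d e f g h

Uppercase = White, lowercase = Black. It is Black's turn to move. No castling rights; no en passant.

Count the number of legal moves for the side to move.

Black to move; king on a6.
In check: yes, from the white rook on a4.
Legal moves: none.
Count: 0.

0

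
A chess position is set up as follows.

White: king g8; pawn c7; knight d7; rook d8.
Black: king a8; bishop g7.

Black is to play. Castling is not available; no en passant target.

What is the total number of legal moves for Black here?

2

Black to move; king on a8.
In check: yes, from the white rook on d8.
Legal moves: Kb7, Ka7.
Count: 2.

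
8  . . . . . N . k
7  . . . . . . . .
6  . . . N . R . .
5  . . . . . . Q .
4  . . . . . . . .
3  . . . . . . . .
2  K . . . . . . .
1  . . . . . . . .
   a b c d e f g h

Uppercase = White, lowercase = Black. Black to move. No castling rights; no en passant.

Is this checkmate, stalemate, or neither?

Black to move; black king on h8.
In check: no.
King squares — g7: attacked by Qg5; h7: attacked by Nf8; g8: attacked by Qg5.
Legal moves for Black: none.
Not in check and no legal moves → stalemate.

stalemate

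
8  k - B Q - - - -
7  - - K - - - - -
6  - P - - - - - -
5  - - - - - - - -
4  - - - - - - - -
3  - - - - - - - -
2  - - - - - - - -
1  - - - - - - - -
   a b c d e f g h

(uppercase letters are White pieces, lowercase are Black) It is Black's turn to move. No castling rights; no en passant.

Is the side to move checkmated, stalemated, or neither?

stalemate

Black to move; black king on a8.
In check: no.
King squares — a7: attacked by Pb6; b7: attacked by Kc7; b8: attacked by Kc7.
Legal moves for Black: none.
Not in check and no legal moves → stalemate.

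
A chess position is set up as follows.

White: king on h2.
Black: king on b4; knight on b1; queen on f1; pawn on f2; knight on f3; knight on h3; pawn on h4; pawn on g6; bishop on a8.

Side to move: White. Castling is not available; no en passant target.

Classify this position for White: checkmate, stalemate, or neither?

White to move; white king on h2.
In check: yes, from the black knight on f3.
King squares — g1: attacked by Qf1; h1: attacked by Qf1; g2: attacked by Qf1; g3: attacked by Ph4; h3: attacked by Qf1.
Legal moves for White: none.
In check with no legal moves → checkmate.

checkmate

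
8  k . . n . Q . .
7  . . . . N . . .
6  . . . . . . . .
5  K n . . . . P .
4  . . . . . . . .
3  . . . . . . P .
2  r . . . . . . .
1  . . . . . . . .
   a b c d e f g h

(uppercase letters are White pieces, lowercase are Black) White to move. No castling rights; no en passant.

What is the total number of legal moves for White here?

White to move; king on a5.
In check: yes, from the black rook on a2.
Legal moves: Kb6, Kxb5, Kb4.
Count: 3.

3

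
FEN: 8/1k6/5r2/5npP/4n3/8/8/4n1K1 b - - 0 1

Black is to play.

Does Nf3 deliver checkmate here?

After Nf3: white king on g1; in check: yes, from the black knight on f3.
White has 3 legal replies: Kg2, Kh1, Kf1.
In check but a legal move exists → not checkmate.

no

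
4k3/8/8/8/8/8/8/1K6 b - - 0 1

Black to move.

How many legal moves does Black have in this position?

Black to move; king on e8.
In check: no.
Legal moves: Kf8, Kd8, Kf7, Ke7, Kd7.
Count: 5.

5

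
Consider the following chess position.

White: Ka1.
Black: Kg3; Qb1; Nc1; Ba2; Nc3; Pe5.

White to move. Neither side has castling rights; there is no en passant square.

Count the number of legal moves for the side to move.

0

White to move; king on a1.
In check: yes, from the black queen on b1.
Legal moves: none.
Count: 0.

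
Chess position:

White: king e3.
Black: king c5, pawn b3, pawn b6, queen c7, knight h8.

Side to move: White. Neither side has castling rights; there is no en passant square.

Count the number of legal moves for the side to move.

White to move; king on e3.
In check: no.
Legal moves: Ke4, Kf3, Kd3, Kf2, Ke2, Kd2.
Count: 6.

6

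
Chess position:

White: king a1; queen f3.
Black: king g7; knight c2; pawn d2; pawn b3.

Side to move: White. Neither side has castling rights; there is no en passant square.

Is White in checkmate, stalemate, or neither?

neither

White to move; white king on a1.
In check: yes, from the black knight on c2.
King squares — b1: available; a2: attacked by Pb3; b2: available.
Legal moves for White: Kb2, Kb1.
White is in check but has 2 legal moves → neither.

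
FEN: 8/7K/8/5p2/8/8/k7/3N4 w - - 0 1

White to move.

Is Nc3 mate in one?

After Nc3: black king on a2; in check: yes, from the white knight on c3.
Black has 4 legal replies: Kb3, Ka3, Kb2, Ka1.
In check but a legal move exists → not checkmate.

no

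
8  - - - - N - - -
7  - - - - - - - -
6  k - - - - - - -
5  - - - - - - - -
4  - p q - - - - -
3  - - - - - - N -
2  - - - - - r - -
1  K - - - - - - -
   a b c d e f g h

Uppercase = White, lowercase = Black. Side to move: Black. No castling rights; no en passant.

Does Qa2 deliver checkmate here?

After Qa2: white king on a1; in check: yes, from the black queen on a2.
King squares — b1: attacked by Qa2; a2: attacked by Rf2; b2: attacked by Qa2.
White has no legal moves → checkmate.

yes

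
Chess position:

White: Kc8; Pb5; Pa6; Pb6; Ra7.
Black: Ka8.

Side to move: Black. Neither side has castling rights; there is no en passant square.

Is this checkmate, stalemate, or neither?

checkmate

Black to move; black king on a8.
In check: yes, from the white rook on a7.
King squares — a7: attacked by Pb6; b7: attacked by Pa6; b8: attacked by Kc8.
Legal moves for Black: none.
In check with no legal moves → checkmate.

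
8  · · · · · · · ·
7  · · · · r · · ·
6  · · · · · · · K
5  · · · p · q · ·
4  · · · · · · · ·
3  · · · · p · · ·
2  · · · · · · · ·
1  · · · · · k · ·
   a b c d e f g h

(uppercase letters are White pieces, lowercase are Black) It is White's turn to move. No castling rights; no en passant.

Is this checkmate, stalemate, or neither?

stalemate

White to move; white king on h6.
In check: no.
King squares — g5: attacked by Qf5; h5: attacked by Qf5; g6: attacked by Qf5; g7: attacked by Re7; h7: attacked by Qf5.
Legal moves for White: none.
Not in check and no legal moves → stalemate.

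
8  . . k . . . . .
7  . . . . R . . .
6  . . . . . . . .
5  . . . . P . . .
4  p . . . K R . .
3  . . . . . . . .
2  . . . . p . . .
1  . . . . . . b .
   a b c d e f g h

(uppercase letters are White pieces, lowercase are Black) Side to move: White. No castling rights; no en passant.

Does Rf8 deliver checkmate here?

yes

After Rf8: black king on c8; in check: yes, from the white rook on f8.
King squares — b7: attacked by Re7; c7: attacked by Re7; d7: attacked by Re7; b8: attacked by Rf8; d8: attacked by Rf8.
Black has no legal moves → checkmate.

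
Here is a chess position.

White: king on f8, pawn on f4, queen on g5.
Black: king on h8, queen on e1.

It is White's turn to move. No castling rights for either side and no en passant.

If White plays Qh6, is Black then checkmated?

After Qh6: black king on h8; in check: yes, from the white queen on h6.
King squares — g7: attacked by Qh6; h7: attacked by Qh6; g8: attacked by Kf8.
Black has no legal moves → checkmate.

yes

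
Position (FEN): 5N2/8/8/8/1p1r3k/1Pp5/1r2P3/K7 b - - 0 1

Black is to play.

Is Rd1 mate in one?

After Rd1: white king on a1; in check: yes, from the black rook on d1.
King squares — b1: attacked by Rd1; a2: attacked by Rb2; b2: attacked by Pc3.
White has no legal moves → checkmate.

yes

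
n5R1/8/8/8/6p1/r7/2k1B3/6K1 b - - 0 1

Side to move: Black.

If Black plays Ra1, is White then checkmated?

no

After Ra1: white king on g1; in check: yes, from the black rook on a1.
White has 5 legal replies: Kh2, Kg2, Kf2, Bf1, Bd1+.
In check but a legal move exists → not checkmate.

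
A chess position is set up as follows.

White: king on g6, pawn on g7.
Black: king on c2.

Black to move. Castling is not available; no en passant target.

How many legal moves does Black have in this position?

Black to move; king on c2.
In check: no.
Legal moves: Kd3, Kc3, Kb3, Kd2, Kb2, Kd1, Kc1, Kb1.
Count: 8.

8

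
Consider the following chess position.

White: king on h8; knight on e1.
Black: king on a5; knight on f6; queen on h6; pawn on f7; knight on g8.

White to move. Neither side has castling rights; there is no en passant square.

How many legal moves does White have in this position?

0

White to move; king on h8.
In check: yes, from the black queen on h6.
Legal moves: none.
Count: 0.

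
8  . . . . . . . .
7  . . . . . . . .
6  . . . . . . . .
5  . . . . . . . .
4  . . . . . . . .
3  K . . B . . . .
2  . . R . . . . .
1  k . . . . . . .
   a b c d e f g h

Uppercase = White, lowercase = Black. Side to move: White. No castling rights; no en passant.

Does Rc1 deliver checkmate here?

yes

After Rc1: black king on a1; in check: yes, from the white rook on c1.
King squares — b1: attacked by Rc1; a2: attacked by Ka3; b2: attacked by Ka3.
Black has no legal moves → checkmate.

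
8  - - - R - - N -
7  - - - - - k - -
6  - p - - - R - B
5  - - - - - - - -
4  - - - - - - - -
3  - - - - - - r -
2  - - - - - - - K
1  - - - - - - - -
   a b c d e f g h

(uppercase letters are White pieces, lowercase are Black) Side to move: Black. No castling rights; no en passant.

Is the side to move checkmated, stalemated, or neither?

checkmate

Black to move; black king on f7.
In check: yes, from the white rook on f6.
King squares — e6: attacked by Rf6; f6: attacked by Ng8; g6: attacked by Rf6; e7: attacked by Ng8; g7: attacked by Bh6; e8: attacked by Rd8; f8: attacked by Rf6; g8: attacked by Rd8.
Legal moves for Black: none.
In check with no legal moves → checkmate.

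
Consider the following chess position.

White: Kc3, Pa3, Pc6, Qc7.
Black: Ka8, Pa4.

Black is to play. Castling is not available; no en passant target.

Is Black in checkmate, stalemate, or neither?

Black to move; black king on a8.
In check: no.
King squares — a7: attacked by Qc7; b7: attacked by Pc6; b8: attacked by Qc7.
Legal moves for Black: none.
Not in check and no legal moves → stalemate.

stalemate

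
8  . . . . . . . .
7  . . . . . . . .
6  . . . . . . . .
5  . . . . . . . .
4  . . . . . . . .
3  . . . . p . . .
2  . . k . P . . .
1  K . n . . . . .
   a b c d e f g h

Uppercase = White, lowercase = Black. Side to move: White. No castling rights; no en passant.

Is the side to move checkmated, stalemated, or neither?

White to move; white king on a1.
In check: no.
King squares — b1: attacked by Kc2; a2: attacked by Nc1; b2: attacked by Kc2.
Legal moves for White: none.
Not in check and no legal moves → stalemate.

stalemate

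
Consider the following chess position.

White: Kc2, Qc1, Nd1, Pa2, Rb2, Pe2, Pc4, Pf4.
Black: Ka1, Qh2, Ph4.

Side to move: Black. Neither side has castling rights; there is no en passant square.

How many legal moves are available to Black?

0

Black to move; king on a1.
In check: yes, from the white queen on c1.
Legal moves: none.
Count: 0.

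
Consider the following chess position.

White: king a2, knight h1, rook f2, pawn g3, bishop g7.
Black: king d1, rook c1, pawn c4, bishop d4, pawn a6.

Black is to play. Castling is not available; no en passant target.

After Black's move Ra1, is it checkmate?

After Ra1: white king on a2; in check: yes, from the black rook on a1.
King squares — a1: attacked by Bd4; b1: attacked by Ra1; b2: attacked by Bd4; a3: attacked by Ra1; b3: attacked by Pc4.
White has no legal moves → checkmate.

yes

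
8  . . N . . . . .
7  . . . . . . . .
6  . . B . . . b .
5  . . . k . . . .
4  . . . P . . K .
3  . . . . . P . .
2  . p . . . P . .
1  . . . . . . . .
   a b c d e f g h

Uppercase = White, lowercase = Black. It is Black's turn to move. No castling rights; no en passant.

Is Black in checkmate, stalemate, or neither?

neither

Black to move; black king on d5.
In check: yes, from the white bishop on c6.
King squares — c4: available; d4: available; e4: attacked by Pf3; c5: attacked by Pd4; e5: attacked by Pd4; c6: available; d6: attacked by Nc8; e6: available.
Legal moves for Black: Ke6, Kxc6, Kxd4, Kc4.
Black is in check but has 4 legal moves → neither.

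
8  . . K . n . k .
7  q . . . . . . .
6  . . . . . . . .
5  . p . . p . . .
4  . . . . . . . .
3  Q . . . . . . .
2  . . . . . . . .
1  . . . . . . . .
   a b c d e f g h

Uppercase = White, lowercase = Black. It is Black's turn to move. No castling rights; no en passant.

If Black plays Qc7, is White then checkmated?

yes

After Qc7: white king on c8; in check: yes, from the black queen on c7.
King squares — b7: attacked by Qc7; c7: attacked by Ne8; d7: attacked by Qc7; b8: attacked by Qc7; d8: attacked by Qc7.
White has no legal moves → checkmate.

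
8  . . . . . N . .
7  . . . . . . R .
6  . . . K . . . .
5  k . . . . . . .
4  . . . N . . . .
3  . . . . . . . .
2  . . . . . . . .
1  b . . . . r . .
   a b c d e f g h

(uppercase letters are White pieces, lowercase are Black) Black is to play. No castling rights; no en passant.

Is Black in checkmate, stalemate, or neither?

Black to move; black king on a5.
In check: no.
Legal moves for Black include: Kb6, Ka6, Kb4, Ka4, Rxf8, Rf7, Rf6+, Rf5, Rf4, Rf3, Rf2, Rh1, Rg1, Re1, Rd1, Rc1, Rb1, Bxd4, ... (list truncated; more exist).
Black has legal moves and is not in check → neither.

neither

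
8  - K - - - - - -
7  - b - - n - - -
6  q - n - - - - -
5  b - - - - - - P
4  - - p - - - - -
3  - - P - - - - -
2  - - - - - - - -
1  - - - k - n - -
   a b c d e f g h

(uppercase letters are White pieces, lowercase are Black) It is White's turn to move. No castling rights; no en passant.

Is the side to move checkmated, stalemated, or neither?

checkmate

White to move; white king on b8.
In check: yes, from the black knight on c6.
King squares — a7: attacked by Qa6; b7: attacked by Qa6; c7: attacked by Ba5; a8: attacked by Qa6; c8: attacked by Bb7.
Legal moves for White: none.
In check with no legal moves → checkmate.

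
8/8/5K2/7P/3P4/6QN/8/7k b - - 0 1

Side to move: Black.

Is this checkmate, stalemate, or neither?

stalemate

Black to move; black king on h1.
In check: no.
King squares — g1: attacked by Qg3; g2: attacked by Qg3; h2: attacked by Qg3.
Legal moves for Black: none.
Not in check and no legal moves → stalemate.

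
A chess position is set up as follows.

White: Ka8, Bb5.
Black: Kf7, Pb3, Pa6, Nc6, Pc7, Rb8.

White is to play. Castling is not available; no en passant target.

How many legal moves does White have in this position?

0

White to move; king on a8.
In check: yes, from the black rook on b8.
Legal moves: none.
Count: 0.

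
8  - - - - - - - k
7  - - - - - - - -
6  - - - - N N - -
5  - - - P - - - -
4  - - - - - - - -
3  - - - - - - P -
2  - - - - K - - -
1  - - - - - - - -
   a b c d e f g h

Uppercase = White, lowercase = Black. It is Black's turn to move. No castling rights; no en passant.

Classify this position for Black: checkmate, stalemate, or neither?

Black to move; black king on h8.
In check: no.
King squares — g7: attacked by Ne6; h7: attacked by Nf6; g8: attacked by Nf6.
Legal moves for Black: none.
Not in check and no legal moves → stalemate.

stalemate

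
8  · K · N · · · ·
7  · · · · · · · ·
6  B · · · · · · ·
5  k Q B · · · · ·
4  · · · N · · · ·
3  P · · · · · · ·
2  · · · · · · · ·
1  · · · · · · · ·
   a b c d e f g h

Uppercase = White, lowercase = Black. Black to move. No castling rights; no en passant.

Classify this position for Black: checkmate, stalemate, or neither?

Black to move; black king on a5.
In check: yes, from the white queen on b5.
King squares — a4: attacked by Qb5; b4: attacked by Pa3; b5: attacked by Nd4; a6: attacked by Qb5; b6: attacked by Qb5.
Legal moves for Black: none.
In check with no legal moves → checkmate.

checkmate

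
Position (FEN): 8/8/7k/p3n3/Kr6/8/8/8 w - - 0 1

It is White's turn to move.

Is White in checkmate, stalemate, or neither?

neither

White to move; white king on a4.
In check: yes, from the black rook on b4.
King squares — a3: available; b3: attacked by Rb4; b4: attacked by Pa5; a5: available; b5: attacked by Rb4.
Legal moves for White: Kxa5, Ka3.
White is in check but has 2 legal moves → neither.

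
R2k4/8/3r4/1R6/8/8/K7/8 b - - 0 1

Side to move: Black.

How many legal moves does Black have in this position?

3

Black to move; king on d8.
In check: yes, from the white rook on a8.
Legal moves: Ke7, Kd7, Kc7.
Count: 3.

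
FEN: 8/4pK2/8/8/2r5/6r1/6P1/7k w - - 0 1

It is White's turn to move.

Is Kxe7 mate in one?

no

After Kxe7: black king on h1; in check: no.
Black is not in check, so this cannot be checkmate.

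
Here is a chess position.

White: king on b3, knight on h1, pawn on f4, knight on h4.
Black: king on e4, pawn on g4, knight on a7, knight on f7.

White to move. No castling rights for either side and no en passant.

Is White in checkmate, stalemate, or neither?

White to move; white king on b3.
In check: no.
Legal moves for White: Ng6, Nf5, Nf3, Ng2, Kc4, Kb4, Ka4, Kc3, Ka3, Kc2, Kb2, Ka2, Ng3+, Nf2+, f5.
White has 15 legal moves and is not in check → neither.

neither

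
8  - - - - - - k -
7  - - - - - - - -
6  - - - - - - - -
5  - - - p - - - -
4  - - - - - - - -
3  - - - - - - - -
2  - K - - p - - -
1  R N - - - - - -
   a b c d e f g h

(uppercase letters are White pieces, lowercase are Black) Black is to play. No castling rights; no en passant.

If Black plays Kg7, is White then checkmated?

After Kg7: white king on b2; in check: no.
White is not in check, so this cannot be checkmate.

no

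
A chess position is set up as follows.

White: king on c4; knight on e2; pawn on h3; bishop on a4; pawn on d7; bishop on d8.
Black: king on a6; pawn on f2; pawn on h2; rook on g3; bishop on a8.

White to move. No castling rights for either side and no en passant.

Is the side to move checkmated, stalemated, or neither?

White to move; white king on c4.
In check: no.
Legal moves for White include: Be7, Bc7, Bf6, Bb6, Bg5, Ba5, Bh4, Kc5, Kd4, Kb4, Bc6, Bb5+, Bb3, Bc2, Bd1, Nf4, Nd4, Nxg3, ... (list truncated; more exist).
White has legal moves and is not in check → neither.

neither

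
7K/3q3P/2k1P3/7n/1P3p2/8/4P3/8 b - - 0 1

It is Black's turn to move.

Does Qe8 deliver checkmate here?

After Qe8: white king on h8; in check: yes, from the black queen on e8.
King squares — g7: attacked by Nh5; h7: own pawn; g8: attacked by Qe8.
White has no legal moves → checkmate.

yes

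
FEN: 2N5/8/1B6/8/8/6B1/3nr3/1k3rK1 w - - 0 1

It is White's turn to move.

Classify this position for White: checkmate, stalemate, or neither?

White to move; white king on g1.
In check: yes, from the black rook on f1.
King squares — f1: attacked by Nd2; h1: attacked by Rf1; f2: attacked by Rf1; g2: attacked by Re2; h2: attacked by Re2.
Legal moves for White: none.
In check with no legal moves → checkmate.

checkmate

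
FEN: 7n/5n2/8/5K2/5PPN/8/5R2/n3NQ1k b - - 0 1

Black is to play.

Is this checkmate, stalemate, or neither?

checkmate

Black to move; black king on h1.
In check: yes, from the white queen on f1.
King squares — g1: attacked by Qf1; g2: attacked by Ne1; h2: attacked by Rf2.
Legal moves for Black: none.
In check with no legal moves → checkmate.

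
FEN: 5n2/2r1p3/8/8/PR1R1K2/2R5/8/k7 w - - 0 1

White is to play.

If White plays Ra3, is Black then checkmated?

After Ra3: black king on a1; in check: yes, from the white rook on a3.
King squares — b1: attacked by Rb4; a2: attacked by Ra3; b2: attacked by Rb4.
Black has no legal moves → checkmate.

yes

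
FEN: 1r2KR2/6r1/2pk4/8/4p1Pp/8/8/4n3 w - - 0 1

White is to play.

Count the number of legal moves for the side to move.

0

White to move; king on e8.
In check: yes, from the black rook on b8.
Legal moves: none.
Count: 0.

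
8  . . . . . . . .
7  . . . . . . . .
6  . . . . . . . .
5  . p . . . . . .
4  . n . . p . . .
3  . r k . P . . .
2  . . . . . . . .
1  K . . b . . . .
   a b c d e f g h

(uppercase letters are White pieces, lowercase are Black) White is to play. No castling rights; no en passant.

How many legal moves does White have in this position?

0

White to move; king on a1.
In check: no.
Legal moves: none.
Count: 0.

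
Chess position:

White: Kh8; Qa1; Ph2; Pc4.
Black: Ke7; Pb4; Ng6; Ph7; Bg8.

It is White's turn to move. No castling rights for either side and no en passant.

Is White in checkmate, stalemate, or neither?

neither

White to move; white king on h8.
In check: yes, from the black knight on g6.
King squares — g7: available; h7: attacked by Bg8; g8: available.
Legal moves for White: Kxg8, Kg7.
White is in check but has 2 legal moves → neither.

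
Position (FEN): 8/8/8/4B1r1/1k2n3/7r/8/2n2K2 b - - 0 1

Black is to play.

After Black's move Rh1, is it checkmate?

After Rh1: white king on f1; in check: yes, from the black rook on h1.
King squares — e1: attacked by Rh1; g1: attacked by Rh1; e2: attacked by Nc1; f2: attacked by Ne4; g2: attacked by Rg5.
White has no legal moves → checkmate.

yes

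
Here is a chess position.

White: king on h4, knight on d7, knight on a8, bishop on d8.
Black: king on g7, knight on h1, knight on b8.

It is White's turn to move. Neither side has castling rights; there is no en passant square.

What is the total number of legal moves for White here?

18

White to move; king on h4.
In check: no.
Legal moves: Be7, Bc7, Bf6+, Bb6, Bg5, Ba5, Nc7, Nab6, Nf8, Nxb8, Nf6, Ndb6, Ne5, Nc5, Kh5, Kg5, Kg4, Kh3.
Count: 18.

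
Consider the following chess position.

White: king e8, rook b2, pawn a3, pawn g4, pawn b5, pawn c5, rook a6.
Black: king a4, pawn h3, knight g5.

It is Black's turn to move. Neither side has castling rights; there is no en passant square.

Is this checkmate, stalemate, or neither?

Black to move; black king on a4.
In check: yes, from the white rook on a6.
King squares — a3: attacked by Ra6; b3: attacked by Rb2; b4: attacked by Rb2; a5: attacked by Ra6; b5: attacked by Rb2.
Legal moves for Black: none.
In check with no legal moves → checkmate.

checkmate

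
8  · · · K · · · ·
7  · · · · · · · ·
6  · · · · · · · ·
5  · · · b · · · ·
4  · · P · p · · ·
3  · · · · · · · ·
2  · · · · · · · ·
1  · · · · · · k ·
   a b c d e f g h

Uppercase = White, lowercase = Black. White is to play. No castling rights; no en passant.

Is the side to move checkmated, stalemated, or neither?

White to move; white king on d8.
In check: no.
Legal moves for White: Ke8, Kc8, Ke7, Kd7, Kc7, cxd5, c5.
White has 7 legal moves and is not in check → neither.

neither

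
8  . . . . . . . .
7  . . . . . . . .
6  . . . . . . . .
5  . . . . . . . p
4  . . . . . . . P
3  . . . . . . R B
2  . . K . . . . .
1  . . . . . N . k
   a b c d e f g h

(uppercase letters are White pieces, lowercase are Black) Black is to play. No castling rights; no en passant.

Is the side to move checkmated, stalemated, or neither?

stalemate

Black to move; black king on h1.
In check: no.
King squares — g1: attacked by Rg3; g2: attacked by Rg3; h2: attacked by Nf1.
Legal moves for Black: none.
Not in check and no legal moves → stalemate.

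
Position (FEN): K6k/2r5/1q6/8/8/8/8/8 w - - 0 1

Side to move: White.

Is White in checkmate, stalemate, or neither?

stalemate

White to move; white king on a8.
In check: no.
King squares — a7: attacked by Qb6; b7: attacked by Qb6; b8: attacked by Qb6.
Legal moves for White: none.
Not in check and no legal moves → stalemate.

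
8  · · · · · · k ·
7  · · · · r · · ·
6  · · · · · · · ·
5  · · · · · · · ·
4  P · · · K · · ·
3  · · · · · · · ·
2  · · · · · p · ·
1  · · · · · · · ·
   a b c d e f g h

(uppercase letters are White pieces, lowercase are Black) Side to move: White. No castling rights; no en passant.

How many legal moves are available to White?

White to move; king on e4.
In check: yes, from the black rook on e7.
Legal moves: Kf5, Kd5, Kf4, Kd4, Kf3, Kd3.
Count: 6.

6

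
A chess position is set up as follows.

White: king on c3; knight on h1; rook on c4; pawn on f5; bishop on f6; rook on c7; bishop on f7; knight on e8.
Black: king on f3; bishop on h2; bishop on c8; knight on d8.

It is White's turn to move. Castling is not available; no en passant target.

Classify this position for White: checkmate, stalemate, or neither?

neither

White to move; white king on c3.
In check: no.
Legal moves for White include: Ng7, Nd6, Bg8, Bg6, Be6, Bh5+, Bd5+, Rxc8, Re7, Rd7, Rb7, Ra7, R7c6, R7c5, Bh8, Bxd8, Bg7, Be7, ... (list truncated; more exist).
White has legal moves and is not in check → neither.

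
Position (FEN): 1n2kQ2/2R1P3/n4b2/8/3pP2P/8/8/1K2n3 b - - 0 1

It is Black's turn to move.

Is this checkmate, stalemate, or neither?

Black to move; black king on e8.
In check: yes, from the white queen on f8.
King squares — d7: attacked by Rc7; e7: attacked by Rc7; f7: attacked by Qf8; d8: attacked by Pe7; f8: attacked by Pe7.
Legal moves for Black: none.
In check with no legal moves → checkmate.

checkmate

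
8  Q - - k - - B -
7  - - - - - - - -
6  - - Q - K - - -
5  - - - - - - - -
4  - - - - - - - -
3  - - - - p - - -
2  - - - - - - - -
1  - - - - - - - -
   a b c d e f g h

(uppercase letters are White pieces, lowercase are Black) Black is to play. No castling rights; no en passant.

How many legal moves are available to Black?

Black to move; king on d8.
In check: yes, from the white queen on a8.
Legal moves: none.
Count: 0.

0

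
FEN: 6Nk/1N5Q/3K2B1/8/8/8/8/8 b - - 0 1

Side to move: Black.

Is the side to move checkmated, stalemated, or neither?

Black to move; black king on h8.
In check: yes, from the white queen on h7.
King squares — g7: attacked by Qh7; h7: attacked by Bg6; g8: attacked by Qh7.
Legal moves for Black: none.
In check with no legal moves → checkmate.

checkmate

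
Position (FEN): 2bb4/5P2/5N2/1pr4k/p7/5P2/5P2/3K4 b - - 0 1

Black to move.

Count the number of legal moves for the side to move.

Black to move; king on h5.
In check: yes, from the white knight on f6.
Legal moves: Kh6, Kg6, Kg5, Kh4, Bxf6.
Count: 5.

5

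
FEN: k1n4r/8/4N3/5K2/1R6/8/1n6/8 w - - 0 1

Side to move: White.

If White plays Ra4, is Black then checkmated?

After Ra4: black king on a8; in check: yes, from the white rook on a4.
Black has 4 legal replies: Kb8, Kb7, Na7, Nxa4.
In check but a legal move exists → not checkmate.

no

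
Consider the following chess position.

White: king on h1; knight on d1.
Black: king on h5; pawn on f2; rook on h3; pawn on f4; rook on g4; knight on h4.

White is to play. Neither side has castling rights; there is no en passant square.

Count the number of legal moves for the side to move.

0

White to move; king on h1.
In check: yes, from the black rook on h3.
Legal moves: none.
Count: 0.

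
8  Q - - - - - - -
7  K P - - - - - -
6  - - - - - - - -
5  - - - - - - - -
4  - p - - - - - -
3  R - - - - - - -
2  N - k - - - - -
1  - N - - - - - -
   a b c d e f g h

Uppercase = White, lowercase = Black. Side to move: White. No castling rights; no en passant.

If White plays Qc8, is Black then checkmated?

After Qc8: black king on c2; in check: yes, from the white queen on c8.
Black has 3 legal replies: Kb2, Kd1, Kxb1.
In check but a legal move exists → not checkmate.

no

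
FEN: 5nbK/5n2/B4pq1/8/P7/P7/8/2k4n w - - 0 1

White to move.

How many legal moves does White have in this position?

White to move; king on h8.
In check: yes, from the black knight on f7.
Legal moves: none.
Count: 0.

0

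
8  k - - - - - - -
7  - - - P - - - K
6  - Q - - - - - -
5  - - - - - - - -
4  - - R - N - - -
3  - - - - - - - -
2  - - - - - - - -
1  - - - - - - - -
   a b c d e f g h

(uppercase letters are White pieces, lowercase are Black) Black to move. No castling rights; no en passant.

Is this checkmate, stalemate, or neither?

stalemate

Black to move; black king on a8.
In check: no.
King squares — a7: attacked by Qb6; b7: attacked by Qb6; b8: attacked by Qb6.
Legal moves for Black: none.
Not in check and no legal moves → stalemate.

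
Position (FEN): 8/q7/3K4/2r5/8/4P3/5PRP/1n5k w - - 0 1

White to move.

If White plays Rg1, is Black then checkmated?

no

After Rg1: black king on h1; in check: yes, from the white rook on g1.
Black has 2 legal replies: Kxh2, Kxg1.
In check but a legal move exists → not checkmate.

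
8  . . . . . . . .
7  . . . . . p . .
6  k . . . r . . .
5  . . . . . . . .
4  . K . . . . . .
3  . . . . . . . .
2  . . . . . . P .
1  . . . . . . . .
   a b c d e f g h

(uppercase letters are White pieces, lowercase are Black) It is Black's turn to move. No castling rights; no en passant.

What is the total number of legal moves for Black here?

18

Black to move; king on a6.
In check: no.
Legal moves: Re8, Re7, Rh6, Rg6, Rf6, Rd6, Rc6, Rb6+, Re5, Re4+, Re3, Re2, Re1, Kb7, Ka7, Kb6, f6, f5.
Count: 18.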